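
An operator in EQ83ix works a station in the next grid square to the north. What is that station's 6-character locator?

EQ84ia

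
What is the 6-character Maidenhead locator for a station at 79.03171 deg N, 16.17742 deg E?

Shift to the Maidenhead origin (180°W, 90°S): lon 196.1774, lat 169.0317.
Field: lon ⌊196.1774/20⌋ = 9 → J; lat ⌊169.0317/10⌋ = 16 → Q.
Square: lon ⌊16.1774/2⌋ = 8; lat ⌊9.0317/1⌋ = 9.
Subsquare: lon ⌊0.1774/0.0833333⌋ = 2 → c; lat ⌊0.0317/0.0416667⌋ = 0 → a.

JQ89ca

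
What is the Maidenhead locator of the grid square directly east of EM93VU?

EM93wu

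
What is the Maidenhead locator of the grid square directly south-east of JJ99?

Longitude square 9; +1 → 10, wraps to 0, carry into field.
Longitude field J = 9; +1 → 10 = K.
Latitude square 9; −1 → 8.

KJ08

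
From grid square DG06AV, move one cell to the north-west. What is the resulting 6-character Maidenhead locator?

CG96xw

Longitude subsquare a = 0; −1 → -1, wraps to 23 = x, carry into square.
Longitude square 0; −1 → -1, wraps to 9, carry into field.
Longitude field D = 3; −1 → 2 = C.
Latitude subsquare v = 21; +1 → 22 = w.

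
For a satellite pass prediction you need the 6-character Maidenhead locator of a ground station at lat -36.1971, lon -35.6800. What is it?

HF23dt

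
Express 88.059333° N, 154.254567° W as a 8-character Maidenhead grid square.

BR28ub94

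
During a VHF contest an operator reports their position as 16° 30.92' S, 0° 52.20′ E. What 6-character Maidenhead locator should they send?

Offset from 180°W / 90°S: lon 180.8700°, lat 73.4847°.
Field: 180.8700/20 → 9 → J, 73.4847/10 → 7 → H; chars JH.
Square: 0.8700/2 → 0, 3.4847/1 → 3; chars 03.
Subsquare: 0.8700/0.0833333 → 10 → k, 0.4847/0.0416667 → 11 → l; chars kl.

JH03kl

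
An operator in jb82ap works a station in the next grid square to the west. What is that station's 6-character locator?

Longitude subsquare a = 0; −1 → -1, wraps to 23 = x, carry into square.
Longitude square 8; −1 → 7.
The latitude characters are unchanged.

JB72xp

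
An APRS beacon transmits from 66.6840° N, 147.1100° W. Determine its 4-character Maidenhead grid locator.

BP66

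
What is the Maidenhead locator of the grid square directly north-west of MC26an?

MC16xo

Longitude subsquare a = 0; −1 → -1, wraps to 23 = x, carry into square.
Longitude square 2; −1 → 1.
Latitude subsquare n = 13; +1 → 14 = o.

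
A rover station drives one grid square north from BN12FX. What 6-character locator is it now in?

BN13fa

Latitude subsquare x = 23; +1 → 24, wraps to 0 = a, carry into square.
Latitude square 2; +1 → 3.
The longitude characters are unchanged.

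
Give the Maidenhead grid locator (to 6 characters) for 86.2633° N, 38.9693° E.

Add 180° to longitude and 90° to latitude: 218.9693, 176.2633.
Field (20°×10°, letters A–R): lon ⌊218.9693/20⌋ = 10 → K; lat ⌊176.2633/10⌋ = 17 → R.
Square (2°×1°, digits 0–9): lon ⌊18.9693/2⌋ = 9; lat ⌊6.2633/1⌋ = 6.
Subsquare (5′×2.5′, letters a–x): lon ⌊0.9693/0.0833333⌋ = 11 → l; lat ⌊0.2633/0.0416667⌋ = 6 → g.

KR96lg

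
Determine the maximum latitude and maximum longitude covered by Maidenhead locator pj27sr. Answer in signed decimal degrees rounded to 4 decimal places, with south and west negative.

7.7500, 125.5833

Field P=15, J=9: +15·20° lon, +9·10° lat → SW at lon 120°, lat 0°.
Square 2, 7: +2·2° lon, +7·1° lat → SW at lon 124°, lat 7°.
Subsquare s=18, r=17: +18·0.0833333° lon, +17·0.0416667° lat → SW at lon 125.5°, lat 7.70833°.
Cell spans 0.0833333° lon × 0.0416667° lat. NE corner is SW corner plus one full cell.
latitude 7.7500, longitude 125.5833.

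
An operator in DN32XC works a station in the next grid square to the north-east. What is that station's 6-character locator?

DN42ad

Longitude subsquare x = 23; +1 → 24, wraps to 0 = a, carry into square.
Longitude square 3; +1 → 4.
Latitude subsquare c = 2; +1 → 3 = d.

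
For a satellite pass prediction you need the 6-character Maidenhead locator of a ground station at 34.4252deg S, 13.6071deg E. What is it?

JF65tn

Shift to the Maidenhead origin (180°W, 90°S): lon 193.6071, lat 55.5748.
Field: 193.6071/20 → 9 → J, 55.5748/10 → 5 → F; chars JF.
Square: 13.6071/2 → 6, 5.5748/1 → 5; chars 65.
Subsquare: 1.6071/0.0833333 → 19 → t, 0.5748/0.0416667 → 13 → n; chars tn.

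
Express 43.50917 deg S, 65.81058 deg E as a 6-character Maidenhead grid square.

ME26vl

Offset from 180°W / 90°S: lon 245.8106°, lat 46.4908°.
Field: lon ⌊245.8106/20⌋ = 12 → M; lat ⌊46.4908/10⌋ = 4 → E.
Square: lon ⌊5.8106/2⌋ = 2; lat ⌊6.4908/1⌋ = 6.
Subsquare: lon ⌊1.8106/0.0833333⌋ = 21 → v; lat ⌊0.4908/0.0416667⌋ = 11 → l.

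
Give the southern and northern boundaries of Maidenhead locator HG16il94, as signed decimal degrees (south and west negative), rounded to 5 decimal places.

Field H=7, G=6: +7·20° lon, +6·10° lat → SW at lon -40°, lat -30°.
Square 1, 6: +1·2° lon, +6·1° lat → SW at lon -38°, lat -24°.
Subsquare i=8, l=11: +8·0.0833333° lon, +11·0.0416667° lat → SW at lon -37.3333°, lat -23.5417°.
Extended square 9, 4: +9·0.00833333° lon, +4·0.00416667° lat → SW at lon -37.2583°, lat -23.525°.
Cell spans 0.00833333° lon × 0.00416667° lat.
south -23.52500, north -23.52083.

-23.52500, -23.52083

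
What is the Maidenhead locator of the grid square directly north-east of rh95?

Longitude square 9; +1 → 10, wraps to 0, carry into field.
Longitude field R = 17; +1 → 18, wraps to 0 = A, wrapping around the antimeridian.
Latitude square 5; +1 → 6.

AH06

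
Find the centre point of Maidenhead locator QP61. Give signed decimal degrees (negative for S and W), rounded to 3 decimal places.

61.500, 153.000

Field Q=16, P=15: +16·20° lon, +15·10° lat → SW at lon 140°, lat 60°.
Square 6, 1: +6·2° lon, +1·1° lat → SW at lon 152°, lat 61°.
Cell spans 2° lon × 1° lat. Centre is SW corner plus half of each.
latitude 61.500, longitude 153.000.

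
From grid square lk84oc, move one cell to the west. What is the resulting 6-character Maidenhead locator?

Longitude subsquare o = 14; −1 → 13 = n.
The latitude characters are unchanged.

LK84nc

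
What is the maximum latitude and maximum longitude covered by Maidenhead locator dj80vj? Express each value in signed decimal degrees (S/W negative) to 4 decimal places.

0.4167, -102.1667

Field D=3, J=9: +3·20° lon, +9·10° lat → SW at lon -120°, lat 0°.
Square 8, 0: +8·2° lon, +0·1° lat → SW at lon -104°, lat 0°.
Subsquare v=21, j=9: +21·0.0833333° lon, +9·0.0416667° lat → SW at lon -102.25°, lat 0.375°.
Cell spans 0.0833333° lon × 0.0416667° lat. NE corner is SW corner plus one full cell.
latitude 0.4167, longitude -102.1667.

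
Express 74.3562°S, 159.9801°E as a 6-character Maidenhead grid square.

QB95xp

Add 180° to longitude and 90° to latitude: 339.9801, 15.6438.
Field (20°×10°, letters A–R): 339.9801/20 → 16 → Q, 15.6438/10 → 1 → B; chars QB.
Square (2°×1°, digits 0–9): 19.9801/2 → 9, 5.6438/1 → 5; chars 95.
Subsquare (5′×2.5′, letters a–x): 1.9801/0.0833333 → 23 → x, 0.6438/0.0416667 → 15 → p; chars xp.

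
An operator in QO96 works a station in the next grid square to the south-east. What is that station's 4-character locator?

RO05

Longitude square 9; +1 → 10, wraps to 0, carry into field.
Longitude field Q = 16; +1 → 17 = R.
Latitude square 6; −1 → 5.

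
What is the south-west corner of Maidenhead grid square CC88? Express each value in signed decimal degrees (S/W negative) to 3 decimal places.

-62.000, -124.000

Field C=2, C=2: +2·20° lon, +2·10° lat → SW at lon -140°, lat -70°.
Square 8, 8: +8·2° lon, +8·1° lat → SW at lon -124°, lat -62°.
latitude -62.000, longitude -124.000.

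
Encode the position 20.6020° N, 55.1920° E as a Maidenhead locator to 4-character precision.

LL70

Offset from 180°W / 90°S: lon 235.19°, lat 110.60°.
Field (20°×10°, letters A–R): lon ⌊235.19/20⌋ = 11 → L; lat ⌊110.60/10⌋ = 11 → L.
Square (2°×1°, digits 0–9): lon ⌊15.19/2⌋ = 7; lat ⌊0.60/1⌋ = 0.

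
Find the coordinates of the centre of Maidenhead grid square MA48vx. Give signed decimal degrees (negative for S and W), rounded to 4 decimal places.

Field M=12, A=0: +12·20° lon, +0·10° lat → SW at lon 60°, lat -90°.
Square 4, 8: +4·2° lon, +8·1° lat → SW at lon 68°, lat -82°.
Subsquare v=21, x=23: +21·0.0833333° lon, +23·0.0416667° lat → SW at lon 69.75°, lat -81.0417°.
Cell spans 0.0833333° lon × 0.0416667° lat. Centre is SW corner plus half of each.
latitude -81.0208, longitude 69.7917.

-81.0208, 69.7917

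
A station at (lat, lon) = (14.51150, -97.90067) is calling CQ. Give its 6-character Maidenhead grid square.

EK14bm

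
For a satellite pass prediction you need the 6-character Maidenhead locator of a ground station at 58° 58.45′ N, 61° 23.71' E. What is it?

Shift to the Maidenhead origin (180°W, 90°S): lon 241.3952, lat 148.9742.
Field: 241.3952/20 → 12 → M, 148.9742/10 → 14 → O; chars MO.
Square: 1.3952/2 → 0, 8.9742/1 → 8; chars 08.
Subsquare: 1.3952/0.0833333 → 16 → q, 0.9742/0.0416667 → 23 → x; chars qx.

MO08qx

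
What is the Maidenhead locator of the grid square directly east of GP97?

HP07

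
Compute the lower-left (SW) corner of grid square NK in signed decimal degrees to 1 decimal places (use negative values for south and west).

10.0, 80.0

Field N=13, K=10: +13·20° lon, +10·10° lat → SW at lon 80°, lat 10°.
latitude 10.0, longitude 80.0.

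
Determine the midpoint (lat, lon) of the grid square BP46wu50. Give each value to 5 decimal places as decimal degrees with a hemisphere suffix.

66.83542° N, 150.12083° W

Field B=1, P=15: +1·20° lon, +15·10° lat → SW at lon -160°, lat 60°.
Square 4, 6: +4·2° lon, +6·1° lat → SW at lon -152°, lat 66°.
Subsquare w=22, u=20: +22·0.0833333° lon, +20·0.0416667° lat → SW at lon -150.167°, lat 66.8333°.
Extended square 5, 0: +5·0.00833333° lon, +0·0.00416667° lat → SW at lon -150.125°, lat 66.8333°.
Cell spans 0.00833333° lon × 0.00416667° lat. Centre is SW corner plus half of each.
latitude 66.83542° N, longitude 150.12083° W.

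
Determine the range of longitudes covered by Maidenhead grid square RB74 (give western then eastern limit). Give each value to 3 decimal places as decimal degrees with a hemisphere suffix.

174.000° E, 176.000° E

Field R=17, B=1: +17·20° lon, +1·10° lat → SW at lon 160°, lat -80°.
Square 7, 4: +7·2° lon, +4·1° lat → SW at lon 174°, lat -76°.
Cell spans 2° lon × 1° lat.
west 174.000° E, east 176.000° E.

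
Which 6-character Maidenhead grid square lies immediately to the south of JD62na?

Latitude subsquare a = 0; −1 → -1, wraps to 23 = x, carry into square.
Latitude square 2; −1 → 1.
The longitude characters are unchanged.

JD61nx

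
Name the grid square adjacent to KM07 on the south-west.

Longitude square 0; −1 → -1, wraps to 9, carry into field.
Longitude field K = 10; −1 → 9 = J.
Latitude square 7; −1 → 6.

JM96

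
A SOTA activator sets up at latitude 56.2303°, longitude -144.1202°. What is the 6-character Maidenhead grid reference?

Shift to the Maidenhead origin (180°W, 90°S): lon 35.8798, lat 146.2303.
Field: lon ⌊35.8798/20⌋ = 1 → B; lat ⌊146.2303/10⌋ = 14 → O.
Square: lon ⌊15.8798/2⌋ = 7; lat ⌊6.2303/1⌋ = 6.
Subsquare: lon ⌊1.8798/0.0833333⌋ = 22 → w; lat ⌊0.2303/0.0416667⌋ = 5 → f.

BO76wf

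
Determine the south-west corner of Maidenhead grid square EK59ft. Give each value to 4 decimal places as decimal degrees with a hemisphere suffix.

19.7917° N, 89.5833° W

Field E=4, K=10: +4·20° lon, +10·10° lat → SW at lon -100°, lat 10°.
Square 5, 9: +5·2° lon, +9·1° lat → SW at lon -90°, lat 19°.
Subsquare f=5, t=19: +5·0.0833333° lon, +19·0.0416667° lat → SW at lon -89.5833°, lat 19.7917°.
latitude 19.7917° N, longitude 89.5833° W.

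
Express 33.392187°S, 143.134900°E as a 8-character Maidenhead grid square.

QF16no65

Offset from 180°W / 90°S: lon 323.13490°, lat 56.60781°.
Field: 323.13490/20 → 16 → Q, 56.60781/10 → 5 → F; chars QF.
Square: 3.13490/2 → 1, 6.60781/1 → 6; chars 16.
Subsquare: 1.13490/0.0833333 → 13 → n, 0.60781/0.0416667 → 14 → o; chars no.
Extended square: 0.05157/0.00833333 → 6, 0.02448/0.00416667 → 5; chars 65.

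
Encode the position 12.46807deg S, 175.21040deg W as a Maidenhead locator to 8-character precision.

AH27jm47

Add 180° to longitude and 90° to latitude: 4.78960, 77.53193.
Field: lon ⌊4.78960/20⌋ = 0 → A; lat ⌊77.53193/10⌋ = 7 → H.
Square: lon ⌊4.78960/2⌋ = 2; lat ⌊7.53193/1⌋ = 7.
Subsquare: lon ⌊0.78960/0.0833333⌋ = 9 → j; lat ⌊0.53193/0.0416667⌋ = 12 → m.
Extended square: lon ⌊0.03960/0.00833333⌋ = 4; lat ⌊0.03193/0.00416667⌋ = 7.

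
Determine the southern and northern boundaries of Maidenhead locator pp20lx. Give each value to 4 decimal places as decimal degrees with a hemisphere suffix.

60.9583° N, 61.0000° N

Field P=15, P=15: +15·20° lon, +15·10° lat → SW at lon 120°, lat 60°.
Square 2, 0: +2·2° lon, +0·1° lat → SW at lon 124°, lat 60°.
Subsquare l=11, x=23: +11·0.0833333° lon, +23·0.0416667° lat → SW at lon 124.917°, lat 60.9583°.
Cell spans 0.0833333° lon × 0.0416667° lat.
south 60.9583° N, north 61.0000° N.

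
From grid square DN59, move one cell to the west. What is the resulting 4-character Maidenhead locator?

DN49

Longitude square 5; −1 → 4.
The latitude characters are unchanged.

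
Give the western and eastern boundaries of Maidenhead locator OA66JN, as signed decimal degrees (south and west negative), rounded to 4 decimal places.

112.7500, 112.8333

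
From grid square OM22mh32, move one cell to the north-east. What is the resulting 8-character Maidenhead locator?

Longitude extended square 3; +1 → 4.
Latitude extended square 2; +1 → 3.

OM22mh43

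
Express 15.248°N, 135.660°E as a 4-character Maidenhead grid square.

PK75

Shift to the Maidenhead origin (180°W, 90°S): lon 315.66, lat 105.25.
Field: lon ⌊315.66/20⌋ = 15 → P; lat ⌊105.25/10⌋ = 10 → K.
Square: lon ⌊15.66/2⌋ = 7; lat ⌊5.25/1⌋ = 5.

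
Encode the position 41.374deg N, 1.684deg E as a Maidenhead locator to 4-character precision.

JN01

Add 180° to longitude and 90° to latitude: 181.68, 131.37.
Field: 181.68/20 → 9 → J, 131.37/10 → 13 → N; chars JN.
Square: 1.68/2 → 0, 1.37/1 → 1; chars 01.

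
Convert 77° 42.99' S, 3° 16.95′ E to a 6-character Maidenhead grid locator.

Add 180° to longitude and 90° to latitude: 183.2825, 12.2835.
Field: lon ⌊183.2825/20⌋ = 9 → J; lat ⌊12.2835/10⌋ = 1 → B.
Square: lon ⌊3.2825/2⌋ = 1; lat ⌊2.2835/1⌋ = 2.
Subsquare: lon ⌊1.2825/0.0833333⌋ = 15 → p; lat ⌊0.2835/0.0416667⌋ = 6 → g.

JB12pg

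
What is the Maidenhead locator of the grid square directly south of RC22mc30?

RC22mb39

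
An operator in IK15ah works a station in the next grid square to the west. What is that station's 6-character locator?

IK05xh

Longitude subsquare a = 0; −1 → -1, wraps to 23 = x, carry into square.
Longitude square 1; −1 → 0.
The latitude characters are unchanged.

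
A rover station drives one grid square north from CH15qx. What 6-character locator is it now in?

CH16qa

Latitude subsquare x = 23; +1 → 24, wraps to 0 = a, carry into square.
Latitude square 5; +1 → 6.
The longitude characters are unchanged.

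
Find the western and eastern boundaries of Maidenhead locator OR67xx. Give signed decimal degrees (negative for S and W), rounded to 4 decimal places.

Field O=14, R=17: +14·20° lon, +17·10° lat → SW at lon 100°, lat 80°.
Square 6, 7: +6·2° lon, +7·1° lat → SW at lon 112°, lat 87°.
Subsquare x=23, x=23: +23·0.0833333° lon, +23·0.0416667° lat → SW at lon 113.917°, lat 87.9583°.
Cell spans 0.0833333° lon × 0.0416667° lat.
west 113.9167, east 114.0000.

113.9167, 114.0000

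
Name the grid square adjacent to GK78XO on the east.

GK88ao

Longitude subsquare x = 23; +1 → 24, wraps to 0 = a, carry into square.
Longitude square 7; +1 → 8.
The latitude characters are unchanged.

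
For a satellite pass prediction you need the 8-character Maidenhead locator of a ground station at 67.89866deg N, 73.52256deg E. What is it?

MP67sv25

Shift to the Maidenhead origin (180°W, 90°S): lon 253.52256, lat 157.89866.
Field (20°×10°, letters A–R): lon ⌊253.52256/20⌋ = 12 → M; lat ⌊157.89866/10⌋ = 15 → P.
Square (2°×1°, digits 0–9): lon ⌊13.52256/2⌋ = 6; lat ⌊7.89866/1⌋ = 7.
Subsquare (5′×2.5′, letters a–x): lon ⌊1.52256/0.0833333⌋ = 18 → s; lat ⌊0.89866/0.0416667⌋ = 21 → v.
Extended square (30″×15″, digits 0–9): lon ⌊0.02256/0.00833333⌋ = 2; lat ⌊0.02366/0.00416667⌋ = 5.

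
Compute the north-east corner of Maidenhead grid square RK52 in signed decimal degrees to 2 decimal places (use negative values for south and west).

Field R=17, K=10: +17·20° lon, +10·10° lat → SW at lon 160°, lat 10°.
Square 5, 2: +5·2° lon, +2·1° lat → SW at lon 170°, lat 12°.
Cell spans 2° lon × 1° lat. NE corner is SW corner plus one full cell.
latitude 13.00, longitude 172.00.

13.00, 172.00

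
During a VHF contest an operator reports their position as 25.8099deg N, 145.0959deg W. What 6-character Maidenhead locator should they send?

BL75kt

Shift to the Maidenhead origin (180°W, 90°S): lon 34.9041, lat 115.8099.
Field: 34.9041/20 → 1 → B, 115.8099/10 → 11 → L; chars BL.
Square: 14.9041/2 → 7, 5.8099/1 → 5; chars 75.
Subsquare: 0.9041/0.0833333 → 10 → k, 0.8099/0.0416667 → 19 → t; chars kt.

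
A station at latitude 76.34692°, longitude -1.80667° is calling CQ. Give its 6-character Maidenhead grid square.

Add 180° to longitude and 90° to latitude: 178.1933, 166.3469.
Field (20°×10°, letters A–R): 178.1933/20 → 8 → I, 166.3469/10 → 16 → Q; chars IQ.
Square (2°×1°, digits 0–9): 18.1933/2 → 9, 6.3469/1 → 6; chars 96.
Subsquare (5′×2.5′, letters a–x): 0.1933/0.0833333 → 2 → c, 0.3469/0.0416667 → 8 → i; chars ci.

IQ96ci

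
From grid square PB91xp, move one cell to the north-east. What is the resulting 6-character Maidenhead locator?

Longitude subsquare x = 23; +1 → 24, wraps to 0 = a, carry into square.
Longitude square 9; +1 → 10, wraps to 0, carry into field.
Longitude field P = 15; +1 → 16 = Q.
Latitude subsquare p = 15; +1 → 16 = q.

QB01aq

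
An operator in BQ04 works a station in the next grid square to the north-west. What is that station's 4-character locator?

AQ95

Longitude square 0; −1 → -1, wraps to 9, carry into field.
Longitude field B = 1; −1 → 0 = A.
Latitude square 4; +1 → 5.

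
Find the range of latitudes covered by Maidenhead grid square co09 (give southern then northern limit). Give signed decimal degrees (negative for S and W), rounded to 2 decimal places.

59.00, 60.00

Field C=2, O=14: +2·20° lon, +14·10° lat → SW at lon -140°, lat 50°.
Square 0, 9: +0·2° lon, +9·1° lat → SW at lon -140°, lat 59°.
Cell spans 2° lon × 1° lat.
south 59.00, north 60.00.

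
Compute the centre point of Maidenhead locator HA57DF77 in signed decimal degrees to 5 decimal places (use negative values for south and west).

Field H=7, A=0: +7·20° lon, +0·10° lat → SW at lon -40°, lat -90°.
Square 5, 7: +5·2° lon, +7·1° lat → SW at lon -30°, lat -83°.
Subsquare d=3, f=5: +3·0.0833333° lon, +5·0.0416667° lat → SW at lon -29.75°, lat -82.7917°.
Extended square 7, 7: +7·0.00833333° lon, +7·0.00416667° lat → SW at lon -29.6917°, lat -82.7625°.
Cell spans 0.00833333° lon × 0.00416667° lat. Centre is SW corner plus half of each.
latitude -82.76042, longitude -29.68750.

-82.76042, -29.68750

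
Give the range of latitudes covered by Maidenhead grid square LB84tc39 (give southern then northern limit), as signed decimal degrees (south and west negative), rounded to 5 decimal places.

Field L=11, B=1: +11·20° lon, +1·10° lat → SW at lon 40°, lat -80°.
Square 8, 4: +8·2° lon, +4·1° lat → SW at lon 56°, lat -76°.
Subsquare t=19, c=2: +19·0.0833333° lon, +2·0.0416667° lat → SW at lon 57.5833°, lat -75.9167°.
Extended square 3, 9: +3·0.00833333° lon, +9·0.00416667° lat → SW at lon 57.6083°, lat -75.8792°.
Cell spans 0.00833333° lon × 0.00416667° lat.
south -75.87917, north -75.87500.

-75.87917, -75.87500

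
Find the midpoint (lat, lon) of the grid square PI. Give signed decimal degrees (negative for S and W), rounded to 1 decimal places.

-5.0, 130.0

Field P=15, I=8: +15·20° lon, +8·10° lat → SW at lon 120°, lat -10°.
Cell spans 20° lon × 10° lat. Centre is SW corner plus half of each.
latitude -5.0, longitude 130.0.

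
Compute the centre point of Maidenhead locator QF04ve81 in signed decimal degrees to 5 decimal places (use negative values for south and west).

Field Q=16, F=5: +16·20° lon, +5·10° lat → SW at lon 140°, lat -40°.
Square 0, 4: +0·2° lon, +4·1° lat → SW at lon 140°, lat -36°.
Subsquare v=21, e=4: +21·0.0833333° lon, +4·0.0416667° lat → SW at lon 141.75°, lat -35.8333°.
Extended square 8, 1: +8·0.00833333° lon, +1·0.00416667° lat → SW at lon 141.817°, lat -35.8292°.
Cell spans 0.00833333° lon × 0.00416667° lat. Centre is SW corner plus half of each.
latitude -35.82708, longitude 141.82083.

-35.82708, 141.82083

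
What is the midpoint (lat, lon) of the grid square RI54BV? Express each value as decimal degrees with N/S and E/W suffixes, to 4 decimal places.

5.1042° S, 170.1250° E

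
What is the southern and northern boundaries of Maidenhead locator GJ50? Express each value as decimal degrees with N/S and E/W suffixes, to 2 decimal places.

0.00° N, 1.00° N

Field G=6, J=9: +6·20° lon, +9·10° lat → SW at lon -60°, lat 0°.
Square 5, 0: +5·2° lon, +0·1° lat → SW at lon -50°, lat 0°.
Cell spans 2° lon × 1° lat.
south 0.00° N, north 1.00° N.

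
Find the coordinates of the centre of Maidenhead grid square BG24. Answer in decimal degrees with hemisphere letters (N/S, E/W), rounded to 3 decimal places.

Field B=1, G=6: +1·20° lon, +6·10° lat → SW at lon -160°, lat -30°.
Square 2, 4: +2·2° lon, +4·1° lat → SW at lon -156°, lat -26°.
Cell spans 2° lon × 1° lat. Centre is SW corner plus half of each.
latitude 25.500° S, longitude 155.000° W.

25.500° S, 155.000° W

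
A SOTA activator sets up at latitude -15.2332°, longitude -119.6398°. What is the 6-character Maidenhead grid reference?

Add 180° to longitude and 90° to latitude: 60.3602, 74.7668.
Field: lon ⌊60.3602/20⌋ = 3 → D; lat ⌊74.7668/10⌋ = 7 → H.
Square: lon ⌊0.3602/2⌋ = 0; lat ⌊4.7668/1⌋ = 4.
Subsquare: lon ⌊0.3602/0.0833333⌋ = 4 → e; lat ⌊0.7668/0.0416667⌋ = 18 → s.

DH04es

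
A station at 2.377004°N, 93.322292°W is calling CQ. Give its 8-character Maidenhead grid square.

Add 180° to longitude and 90° to latitude: 86.67771, 92.37700.
Field (20°×10°, letters A–R): 86.67771/20 → 4 → E, 92.37700/10 → 9 → J; chars EJ.
Square (2°×1°, digits 0–9): 6.67771/2 → 3, 2.37700/1 → 2; chars 32.
Subsquare (5′×2.5′, letters a–x): 0.67771/0.0833333 → 8 → i, 0.37700/0.0416667 → 9 → j; chars ij.
Extended square (30″×15″, digits 0–9): 0.01104/0.00833333 → 1, 0.00200/0.00416667 → 0; chars 10.

EJ32ij10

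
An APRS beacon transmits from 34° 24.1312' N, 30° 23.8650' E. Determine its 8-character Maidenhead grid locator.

KM54ej76

Shift to the Maidenhead origin (180°W, 90°S): lon 210.39775, lat 124.40219.
Field (20°×10°, letters A–R): 210.39775/20 → 10 → K, 124.40219/10 → 12 → M; chars KM.
Square (2°×1°, digits 0–9): 10.39775/2 → 5, 4.40219/1 → 4; chars 54.
Subsquare (5′×2.5′, letters a–x): 0.39775/0.0833333 → 4 → e, 0.40219/0.0416667 → 9 → j; chars ej.
Extended square (30″×15″, digits 0–9): 0.06442/0.00833333 → 7, 0.02719/0.00416667 → 6; chars 76.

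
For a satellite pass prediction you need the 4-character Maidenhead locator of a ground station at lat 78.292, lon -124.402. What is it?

Offset from 180°W / 90°S: lon 55.60°, lat 168.29°.
Field: 55.60/20 → 2 → C, 168.29/10 → 16 → Q; chars CQ.
Square: 15.60/2 → 7, 8.29/1 → 8; chars 78.

CQ78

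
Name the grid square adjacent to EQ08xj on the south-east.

Longitude subsquare x = 23; +1 → 24, wraps to 0 = a, carry into square.
Longitude square 0; +1 → 1.
Latitude subsquare j = 9; −1 → 8 = i.

EQ18ai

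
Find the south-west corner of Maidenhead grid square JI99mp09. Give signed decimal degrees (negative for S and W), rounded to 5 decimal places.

-0.33750, 19.00000

Field J=9, I=8: +9·20° lon, +8·10° lat → SW at lon 0°, lat -10°.
Square 9, 9: +9·2° lon, +9·1° lat → SW at lon 18°, lat -1°.
Subsquare m=12, p=15: +12·0.0833333° lon, +15·0.0416667° lat → SW at lon 19°, lat -0.375°.
Extended square 0, 9: +0·0.00833333° lon, +9·0.00416667° lat → SW at lon 19°, lat -0.3375°.
latitude -0.33750, longitude 19.00000.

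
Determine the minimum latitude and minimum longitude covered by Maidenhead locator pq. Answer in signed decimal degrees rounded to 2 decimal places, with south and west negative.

70.00, 120.00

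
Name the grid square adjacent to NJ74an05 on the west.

NJ64xn95

Longitude extended square 0; −1 → -1, wraps to 9, carry into subsquare.
Longitude subsquare a = 0; −1 → -1, wraps to 23 = x, carry into square.
Longitude square 7; −1 → 6.
The latitude characters are unchanged.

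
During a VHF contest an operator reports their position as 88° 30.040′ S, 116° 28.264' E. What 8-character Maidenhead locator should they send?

Offset from 180°W / 90°S: lon 296.47107°, lat 1.49933°.
Field (20°×10°, letters A–R): 296.47107/20 → 14 → O, 1.49933/10 → 0 → A; chars OA.
Square (2°×1°, digits 0–9): 16.47107/2 → 8, 1.49933/1 → 1; chars 81.
Subsquare (5′×2.5′, letters a–x): 0.47107/0.0833333 → 5 → f, 0.49933/0.0416667 → 11 → l; chars fl.
Extended square (30″×15″, digits 0–9): 0.05440/0.00833333 → 6, 0.04100/0.00416667 → 9; chars 69.

OA81fl69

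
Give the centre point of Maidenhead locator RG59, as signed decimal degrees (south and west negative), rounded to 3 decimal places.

Field R=17, G=6: +17·20° lon, +6·10° lat → SW at lon 160°, lat -30°.
Square 5, 9: +5·2° lon, +9·1° lat → SW at lon 170°, lat -21°.
Cell spans 2° lon × 1° lat. Centre is SW corner plus half of each.
latitude -20.500, longitude 171.000.

-20.500, 171.000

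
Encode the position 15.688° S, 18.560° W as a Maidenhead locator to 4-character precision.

Add 180° to longitude and 90° to latitude: 161.44, 74.31.
Field (20°×10°, letters A–R): 161.44/20 → 8 → I, 74.31/10 → 7 → H; chars IH.
Square (2°×1°, digits 0–9): 1.44/2 → 0, 4.31/1 → 4; chars 04.

IH04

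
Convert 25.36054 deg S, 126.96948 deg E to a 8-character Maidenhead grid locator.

Add 180° to longitude and 90° to latitude: 306.96948, 64.63946.
Field: 306.96948/20 → 15 → P, 64.63946/10 → 6 → G; chars PG.
Square: 6.96948/2 → 3, 4.63946/1 → 4; chars 34.
Subsquare: 0.96948/0.0833333 → 11 → l, 0.63946/0.0416667 → 15 → p; chars lp.
Extended square: 0.05281/0.00833333 → 6, 0.01446/0.00416667 → 3; chars 63.

PG34lp63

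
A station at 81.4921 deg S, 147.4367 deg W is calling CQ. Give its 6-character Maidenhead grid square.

BA68gm

Offset from 180°W / 90°S: lon 32.5633°, lat 8.5079°.
Field: lon ⌊32.5633/20⌋ = 1 → B; lat ⌊8.5079/10⌋ = 0 → A.
Square: lon ⌊12.5633/2⌋ = 6; lat ⌊8.5079/1⌋ = 8.
Subsquare: lon ⌊0.5633/0.0833333⌋ = 6 → g; lat ⌊0.5079/0.0416667⌋ = 12 → m.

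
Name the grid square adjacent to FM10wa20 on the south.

FL19wx29

Latitude extended square 0; −1 → -1, wraps to 9, carry into subsquare.
Latitude subsquare a = 0; −1 → -1, wraps to 23 = x, carry into square.
Latitude square 0; −1 → -1, wraps to 9, carry into field.
Latitude field M = 12; −1 → 11 = L.
The longitude characters are unchanged.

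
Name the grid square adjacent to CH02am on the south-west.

BH92xl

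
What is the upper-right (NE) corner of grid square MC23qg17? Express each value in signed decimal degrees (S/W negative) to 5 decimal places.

-66.71667, 65.35000

Field M=12, C=2: +12·20° lon, +2·10° lat → SW at lon 60°, lat -70°.
Square 2, 3: +2·2° lon, +3·1° lat → SW at lon 64°, lat -67°.
Subsquare q=16, g=6: +16·0.0833333° lon, +6·0.0416667° lat → SW at lon 65.3333°, lat -66.75°.
Extended square 1, 7: +1·0.00833333° lon, +7·0.00416667° lat → SW at lon 65.3417°, lat -66.7208°.
Cell spans 0.00833333° lon × 0.00416667° lat. NE corner is SW corner plus one full cell.
latitude -66.71667, longitude 65.35000.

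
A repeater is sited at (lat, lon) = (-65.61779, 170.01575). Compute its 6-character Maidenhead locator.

RC54aj

Add 180° to longitude and 90° to latitude: 350.0158, 24.3822.
Field: 350.0158/20 → 17 → R, 24.3822/10 → 2 → C; chars RC.
Square: 10.0158/2 → 5, 4.3822/1 → 4; chars 54.
Subsquare: 0.0158/0.0833333 → 0 → a, 0.3822/0.0416667 → 9 → j; chars aj.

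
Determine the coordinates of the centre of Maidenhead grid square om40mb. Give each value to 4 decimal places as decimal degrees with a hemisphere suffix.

Field O=14, M=12: +14·20° lon, +12·10° lat → SW at lon 100°, lat 30°.
Square 4, 0: +4·2° lon, +0·1° lat → SW at lon 108°, lat 30°.
Subsquare m=12, b=1: +12·0.0833333° lon, +1·0.0416667° lat → SW at lon 109°, lat 30.0417°.
Cell spans 0.0833333° lon × 0.0416667° lat. Centre is SW corner plus half of each.
latitude 30.0625° N, longitude 109.0417° E.

30.0625° N, 109.0417° E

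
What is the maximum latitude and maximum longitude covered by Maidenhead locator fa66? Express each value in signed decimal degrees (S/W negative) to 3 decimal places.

-83.000, -66.000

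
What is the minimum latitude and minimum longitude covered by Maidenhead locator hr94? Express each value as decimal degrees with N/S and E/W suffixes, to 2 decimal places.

84.00° N, 22.00° W

Field H=7, R=17: +7·20° lon, +17·10° lat → SW at lon -40°, lat 80°.
Square 9, 4: +9·2° lon, +4·1° lat → SW at lon -22°, lat 84°.
latitude 84.00° N, longitude 22.00° W.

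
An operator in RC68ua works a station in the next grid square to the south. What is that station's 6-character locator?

RC67ux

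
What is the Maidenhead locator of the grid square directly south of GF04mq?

GF04mp

Latitude subsquare q = 16; −1 → 15 = p.
The longitude characters are unchanged.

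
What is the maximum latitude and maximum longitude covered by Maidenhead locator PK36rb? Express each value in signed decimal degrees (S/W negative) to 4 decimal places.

16.0833, 127.5000

Field P=15, K=10: +15·20° lon, +10·10° lat → SW at lon 120°, lat 10°.
Square 3, 6: +3·2° lon, +6·1° lat → SW at lon 126°, lat 16°.
Subsquare r=17, b=1: +17·0.0833333° lon, +1·0.0416667° lat → SW at lon 127.417°, lat 16.0417°.
Cell spans 0.0833333° lon × 0.0416667° lat. NE corner is SW corner plus one full cell.
latitude 16.0833, longitude 127.5000.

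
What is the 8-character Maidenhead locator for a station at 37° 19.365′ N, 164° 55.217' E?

RM27lh07

Shift to the Maidenhead origin (180°W, 90°S): lon 344.92028, lat 127.32275.
Field (20°×10°, letters A–R): 344.92028/20 → 17 → R, 127.32275/10 → 12 → M; chars RM.
Square (2°×1°, digits 0–9): 4.92028/2 → 2, 7.32275/1 → 7; chars 27.
Subsquare (5′×2.5′, letters a–x): 0.92028/0.0833333 → 11 → l, 0.32275/0.0416667 → 7 → h; chars lh.
Extended square (30″×15″, digits 0–9): 0.00362/0.00833333 → 0, 0.03108/0.00416667 → 7; chars 07.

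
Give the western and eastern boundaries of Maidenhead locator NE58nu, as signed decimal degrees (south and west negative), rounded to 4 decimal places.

91.0833, 91.1667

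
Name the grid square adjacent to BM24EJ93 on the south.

BM24ej92

Latitude extended square 3; −1 → 2.
The longitude characters are unchanged.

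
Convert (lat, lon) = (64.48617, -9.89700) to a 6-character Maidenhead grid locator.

Shift to the Maidenhead origin (180°W, 90°S): lon 170.1030, lat 154.4862.
Field: 170.1030/20 → 8 → I, 154.4862/10 → 15 → P; chars IP.
Square: 10.1030/2 → 5, 4.4862/1 → 4; chars 54.
Subsquare: 0.1030/0.0833333 → 1 → b, 0.4862/0.0416667 → 11 → l; chars bl.

IP54bl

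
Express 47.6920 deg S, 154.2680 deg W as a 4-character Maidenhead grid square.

Offset from 180°W / 90°S: lon 25.73°, lat 42.31°.
Field: lon ⌊25.73/20⌋ = 1 → B; lat ⌊42.31/10⌋ = 4 → E.
Square: lon ⌊5.73/2⌋ = 2; lat ⌊2.31/1⌋ = 2.

BE22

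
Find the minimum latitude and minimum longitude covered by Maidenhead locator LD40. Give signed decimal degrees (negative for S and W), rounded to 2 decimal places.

Field L=11, D=3: +11·20° lon, +3·10° lat → SW at lon 40°, lat -60°.
Square 4, 0: +4·2° lon, +0·1° lat → SW at lon 48°, lat -60°.
latitude -60.00, longitude 48.00.

-60.00, 48.00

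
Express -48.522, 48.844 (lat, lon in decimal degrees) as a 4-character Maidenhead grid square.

LE41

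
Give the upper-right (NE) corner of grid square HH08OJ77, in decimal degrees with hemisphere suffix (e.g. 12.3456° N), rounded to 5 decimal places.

11.59167° S, 38.76667° W

Field H=7, H=7: +7·20° lon, +7·10° lat → SW at lon -40°, lat -20°.
Square 0, 8: +0·2° lon, +8·1° lat → SW at lon -40°, lat -12°.
Subsquare o=14, j=9: +14·0.0833333° lon, +9·0.0416667° lat → SW at lon -38.8333°, lat -11.625°.
Extended square 7, 7: +7·0.00833333° lon, +7·0.00416667° lat → SW at lon -38.775°, lat -11.5958°.
Cell spans 0.00833333° lon × 0.00416667° lat. NE corner is SW corner plus one full cell.
latitude 11.59167° S, longitude 38.76667° W.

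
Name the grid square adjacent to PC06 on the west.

Longitude square 0; −1 → -1, wraps to 9, carry into field.
Longitude field P = 15; −1 → 14 = O.
The latitude characters are unchanged.

OC96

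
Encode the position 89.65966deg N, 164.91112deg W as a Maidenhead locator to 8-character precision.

AR79np08

Offset from 180°W / 90°S: lon 15.08888°, lat 179.65966°.
Field: lon ⌊15.08888/20⌋ = 0 → A; lat ⌊179.65966/10⌋ = 17 → R.
Square: lon ⌊15.08888/2⌋ = 7; lat ⌊9.65966/1⌋ = 9.
Subsquare: lon ⌊1.08888/0.0833333⌋ = 13 → n; lat ⌊0.65966/0.0416667⌋ = 15 → p.
Extended square: lon ⌊0.00555/0.00833333⌋ = 0; lat ⌊0.03466/0.00416667⌋ = 8.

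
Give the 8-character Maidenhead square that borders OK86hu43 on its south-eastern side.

OK86hu52

Longitude extended square 4; +1 → 5.
Latitude extended square 3; −1 → 2.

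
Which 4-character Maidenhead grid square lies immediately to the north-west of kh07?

JH98

Longitude square 0; −1 → -1, wraps to 9, carry into field.
Longitude field K = 10; −1 → 9 = J.
Latitude square 7; +1 → 8.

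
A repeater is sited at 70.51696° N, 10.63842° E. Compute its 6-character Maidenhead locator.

JQ50hm

Shift to the Maidenhead origin (180°W, 90°S): lon 190.6384, lat 160.5170.
Field: lon ⌊190.6384/20⌋ = 9 → J; lat ⌊160.5170/10⌋ = 16 → Q.
Square: lon ⌊10.6384/2⌋ = 5; lat ⌊0.5170/1⌋ = 0.
Subsquare: lon ⌊0.6384/0.0833333⌋ = 7 → h; lat ⌊0.5170/0.0416667⌋ = 12 → m.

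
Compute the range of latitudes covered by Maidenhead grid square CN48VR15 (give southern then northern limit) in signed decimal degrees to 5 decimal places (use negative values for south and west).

48.72917, 48.73333

Field C=2, N=13: +2·20° lon, +13·10° lat → SW at lon -140°, lat 40°.
Square 4, 8: +4·2° lon, +8·1° lat → SW at lon -132°, lat 48°.
Subsquare v=21, r=17: +21·0.0833333° lon, +17·0.0416667° lat → SW at lon -130.25°, lat 48.7083°.
Extended square 1, 5: +1·0.00833333° lon, +5·0.00416667° lat → SW at lon -130.242°, lat 48.7292°.
Cell spans 0.00833333° lon × 0.00416667° lat.
south 48.72917, north 48.73333.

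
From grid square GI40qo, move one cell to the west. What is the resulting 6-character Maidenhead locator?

Longitude subsquare q = 16; −1 → 15 = p.
The latitude characters are unchanged.

GI40po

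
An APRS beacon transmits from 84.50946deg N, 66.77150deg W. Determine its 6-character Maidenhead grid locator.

Add 180° to longitude and 90° to latitude: 113.2285, 174.5095.
Field (20°×10°, letters A–R): 113.2285/20 → 5 → F, 174.5095/10 → 17 → R; chars FR.
Square (2°×1°, digits 0–9): 13.2285/2 → 6, 4.5095/1 → 4; chars 64.
Subsquare (5′×2.5′, letters a–x): 1.2285/0.0833333 → 14 → o, 0.5095/0.0416667 → 12 → m; chars om.

FR64om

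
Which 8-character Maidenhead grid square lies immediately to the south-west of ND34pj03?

Longitude extended square 0; −1 → -1, wraps to 9, carry into subsquare.
Longitude subsquare p = 15; −1 → 14 = o.
Latitude extended square 3; −1 → 2.

ND34oj92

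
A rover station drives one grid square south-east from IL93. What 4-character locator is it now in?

JL02

Longitude square 9; +1 → 10, wraps to 0, carry into field.
Longitude field I = 8; +1 → 9 = J.
Latitude square 3; −1 → 2.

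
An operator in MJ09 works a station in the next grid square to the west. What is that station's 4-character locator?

LJ99

Longitude square 0; −1 → -1, wraps to 9, carry into field.
Longitude field M = 12; −1 → 11 = L.
The latitude characters are unchanged.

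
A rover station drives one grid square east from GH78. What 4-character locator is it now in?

Longitude square 7; +1 → 8.
The latitude characters are unchanged.

GH88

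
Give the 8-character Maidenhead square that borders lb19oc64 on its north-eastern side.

LB19oc75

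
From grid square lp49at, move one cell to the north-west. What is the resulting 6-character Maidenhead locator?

Longitude subsquare a = 0; −1 → -1, wraps to 23 = x, carry into square.
Longitude square 4; −1 → 3.
Latitude subsquare t = 19; +1 → 20 = u.

LP39xu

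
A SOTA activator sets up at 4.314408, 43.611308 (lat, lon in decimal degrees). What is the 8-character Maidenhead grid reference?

Add 180° to longitude and 90° to latitude: 223.61131, 94.31441.
Field: lon ⌊223.61131/20⌋ = 11 → L; lat ⌊94.31441/10⌋ = 9 → J.
Square: lon ⌊3.61131/2⌋ = 1; lat ⌊4.31441/1⌋ = 4.
Subsquare: lon ⌊1.61131/0.0833333⌋ = 19 → t; lat ⌊0.31441/0.0416667⌋ = 7 → h.
Extended square: lon ⌊0.02797/0.00833333⌋ = 3; lat ⌊0.02274/0.00416667⌋ = 5.

LJ14th35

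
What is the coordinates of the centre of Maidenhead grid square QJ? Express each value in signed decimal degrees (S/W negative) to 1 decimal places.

Field Q=16, J=9: +16·20° lon, +9·10° lat → SW at lon 140°, lat 0°.
Cell spans 20° lon × 10° lat. Centre is SW corner plus half of each.
latitude 5.0, longitude 150.0.

5.0, 150.0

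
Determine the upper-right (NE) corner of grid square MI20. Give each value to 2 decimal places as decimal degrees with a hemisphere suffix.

Field M=12, I=8: +12·20° lon, +8·10° lat → SW at lon 60°, lat -10°.
Square 2, 0: +2·2° lon, +0·1° lat → SW at lon 64°, lat -10°.
Cell spans 2° lon × 1° lat. NE corner is SW corner plus one full cell.
latitude 9.00° S, longitude 66.00° E.

9.00° S, 66.00° E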